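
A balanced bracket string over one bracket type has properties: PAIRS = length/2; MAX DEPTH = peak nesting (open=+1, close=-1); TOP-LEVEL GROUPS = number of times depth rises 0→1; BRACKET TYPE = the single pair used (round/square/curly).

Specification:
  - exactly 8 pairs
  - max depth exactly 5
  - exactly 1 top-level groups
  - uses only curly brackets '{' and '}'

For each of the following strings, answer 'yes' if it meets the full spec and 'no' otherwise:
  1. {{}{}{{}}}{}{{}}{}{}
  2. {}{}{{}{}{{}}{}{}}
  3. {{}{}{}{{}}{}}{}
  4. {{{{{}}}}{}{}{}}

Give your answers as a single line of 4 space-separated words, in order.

String 1 '{{}{}{{}}}{}{{}}{}{}': depth seq [1 2 1 2 1 2 3 2 1 0 1 0 1 2 1 0 1 0 1 0]
  -> pairs=10 depth=3 groups=5 -> no
String 2 '{}{}{{}{}{{}}{}{}}': depth seq [1 0 1 0 1 2 1 2 1 2 3 2 1 2 1 2 1 0]
  -> pairs=9 depth=3 groups=3 -> no
String 3 '{{}{}{}{{}}{}}{}': depth seq [1 2 1 2 1 2 1 2 3 2 1 2 1 0 1 0]
  -> pairs=8 depth=3 groups=2 -> no
String 4 '{{{{{}}}}{}{}{}}': depth seq [1 2 3 4 5 4 3 2 1 2 1 2 1 2 1 0]
  -> pairs=8 depth=5 groups=1 -> yes

Answer: no no no yes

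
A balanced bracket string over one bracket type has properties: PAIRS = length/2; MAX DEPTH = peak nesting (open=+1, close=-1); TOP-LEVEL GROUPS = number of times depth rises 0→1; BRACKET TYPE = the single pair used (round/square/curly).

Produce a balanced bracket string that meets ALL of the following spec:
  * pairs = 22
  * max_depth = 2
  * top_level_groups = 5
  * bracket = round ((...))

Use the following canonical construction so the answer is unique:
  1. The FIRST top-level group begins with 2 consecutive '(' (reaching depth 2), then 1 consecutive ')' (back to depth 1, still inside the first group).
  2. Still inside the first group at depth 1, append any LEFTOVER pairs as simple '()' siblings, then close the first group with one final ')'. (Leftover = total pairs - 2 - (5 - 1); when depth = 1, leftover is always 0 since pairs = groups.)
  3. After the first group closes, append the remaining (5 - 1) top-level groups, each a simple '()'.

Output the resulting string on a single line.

Answer: (()()()()()()()()()()()()()()()()())()()()()

Derivation:
Spec: pairs=22 depth=2 groups=5
Leftover pairs = 22 - 2 - (5-1) = 16
First group: deep chain of depth 2 + 16 sibling pairs
Remaining 4 groups: simple '()' each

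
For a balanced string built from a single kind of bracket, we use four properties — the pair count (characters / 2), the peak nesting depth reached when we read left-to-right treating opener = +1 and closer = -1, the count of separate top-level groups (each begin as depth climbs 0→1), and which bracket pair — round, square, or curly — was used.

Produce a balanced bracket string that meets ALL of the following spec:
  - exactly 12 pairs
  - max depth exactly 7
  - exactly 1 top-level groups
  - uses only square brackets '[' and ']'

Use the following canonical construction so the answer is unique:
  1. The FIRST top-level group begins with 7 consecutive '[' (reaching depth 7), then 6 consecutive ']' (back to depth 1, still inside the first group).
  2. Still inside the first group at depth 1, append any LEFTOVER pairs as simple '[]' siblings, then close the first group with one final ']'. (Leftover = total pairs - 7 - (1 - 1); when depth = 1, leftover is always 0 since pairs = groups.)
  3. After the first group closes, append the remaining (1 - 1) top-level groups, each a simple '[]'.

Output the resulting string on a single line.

Spec: pairs=12 depth=7 groups=1
Leftover pairs = 12 - 7 - (1-1) = 5
First group: deep chain of depth 7 + 5 sibling pairs
Remaining 0 groups: simple '[]' each

Answer: [[[[[[[]]]]]][][][][][]]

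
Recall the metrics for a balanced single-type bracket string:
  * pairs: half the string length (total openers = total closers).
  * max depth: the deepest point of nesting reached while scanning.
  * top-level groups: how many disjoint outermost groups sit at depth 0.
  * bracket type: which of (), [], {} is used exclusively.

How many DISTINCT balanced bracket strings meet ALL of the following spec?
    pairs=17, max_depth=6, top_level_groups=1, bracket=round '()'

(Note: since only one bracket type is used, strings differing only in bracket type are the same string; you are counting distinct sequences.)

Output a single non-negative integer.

Spec: pairs=17 depth=6 groups=1
Count(depth <= 6) = 16420730
Count(depth <= 5) = 7174454
Count(depth == 6) = 16420730 - 7174454 = 9246276

Answer: 9246276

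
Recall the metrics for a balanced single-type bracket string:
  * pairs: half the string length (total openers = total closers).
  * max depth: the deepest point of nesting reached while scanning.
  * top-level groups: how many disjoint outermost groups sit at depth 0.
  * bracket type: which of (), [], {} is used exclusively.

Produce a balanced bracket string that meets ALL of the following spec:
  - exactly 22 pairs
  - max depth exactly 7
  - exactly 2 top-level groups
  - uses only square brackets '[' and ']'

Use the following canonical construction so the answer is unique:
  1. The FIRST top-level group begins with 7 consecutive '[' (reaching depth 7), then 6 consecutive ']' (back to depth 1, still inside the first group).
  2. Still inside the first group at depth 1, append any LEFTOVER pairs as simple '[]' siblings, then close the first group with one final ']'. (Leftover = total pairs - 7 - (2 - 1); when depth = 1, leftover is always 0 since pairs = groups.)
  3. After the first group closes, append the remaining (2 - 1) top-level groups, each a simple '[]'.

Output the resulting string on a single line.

Answer: [[[[[[[]]]]]][][][][][][][][][][][][][][]][]

Derivation:
Spec: pairs=22 depth=7 groups=2
Leftover pairs = 22 - 7 - (2-1) = 14
First group: deep chain of depth 7 + 14 sibling pairs
Remaining 1 groups: simple '[]' each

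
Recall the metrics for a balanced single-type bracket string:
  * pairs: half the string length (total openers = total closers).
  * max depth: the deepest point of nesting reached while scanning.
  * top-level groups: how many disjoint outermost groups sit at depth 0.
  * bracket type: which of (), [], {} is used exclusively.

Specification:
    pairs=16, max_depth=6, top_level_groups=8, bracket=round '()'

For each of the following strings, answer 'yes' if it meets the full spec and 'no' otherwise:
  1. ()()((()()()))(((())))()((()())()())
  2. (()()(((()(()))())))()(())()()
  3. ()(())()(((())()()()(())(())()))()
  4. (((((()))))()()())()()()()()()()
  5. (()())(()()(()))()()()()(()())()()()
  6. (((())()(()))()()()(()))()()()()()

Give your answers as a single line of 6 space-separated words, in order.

Answer: no no no yes no no

Derivation:
String 1 '()()((()()()))(((())))()((()())()())': depth seq [1 0 1 0 1 2 3 2 3 2 3 2 1 0 1 2 3 4 3 2 1 0 1 0 1 2 3 2 3 2 1 2 1 2 1 0]
  -> pairs=18 depth=4 groups=6 -> no
String 2 '(()()(((()(()))())))()(())()()': depth seq [1 2 1 2 1 2 3 4 5 4 5 6 5 4 3 4 3 2 1 0 1 0 1 2 1 0 1 0 1 0]
  -> pairs=15 depth=6 groups=5 -> no
String 3 '()(())()(((())()()()(())(())()))()': depth seq [1 0 1 2 1 0 1 0 1 2 3 4 3 2 3 2 3 2 3 2 3 4 3 2 3 4 3 2 3 2 1 0 1 0]
  -> pairs=17 depth=4 groups=5 -> no
String 4 '(((((()))))()()())()()()()()()()': depth seq [1 2 3 4 5 6 5 4 3 2 1 2 1 2 1 2 1 0 1 0 1 0 1 0 1 0 1 0 1 0 1 0]
  -> pairs=16 depth=6 groups=8 -> yes
String 5 '(()())(()()(()))()()()()(()())()()()': depth seq [1 2 1 2 1 0 1 2 1 2 1 2 3 2 1 0 1 0 1 0 1 0 1 0 1 2 1 2 1 0 1 0 1 0 1 0]
  -> pairs=18 depth=3 groups=10 -> no
String 6 '(((())()(()))()()()(()))()()()()()': depth seq [1 2 3 4 3 2 3 2 3 4 3 2 1 2 1 2 1 2 1 2 3 2 1 0 1 0 1 0 1 0 1 0 1 0]
  -> pairs=17 depth=4 groups=6 -> no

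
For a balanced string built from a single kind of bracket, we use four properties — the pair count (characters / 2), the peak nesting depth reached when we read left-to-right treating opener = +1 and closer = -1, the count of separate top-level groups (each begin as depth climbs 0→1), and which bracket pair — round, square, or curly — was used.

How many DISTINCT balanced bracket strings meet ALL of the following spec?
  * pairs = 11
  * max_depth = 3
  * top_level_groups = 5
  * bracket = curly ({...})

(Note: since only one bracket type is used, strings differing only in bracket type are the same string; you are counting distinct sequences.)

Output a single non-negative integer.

Spec: pairs=11 depth=3 groups=5
Count(depth <= 3) = 1970
Count(depth <= 2) = 210
Count(depth == 3) = 1970 - 210 = 1760

Answer: 1760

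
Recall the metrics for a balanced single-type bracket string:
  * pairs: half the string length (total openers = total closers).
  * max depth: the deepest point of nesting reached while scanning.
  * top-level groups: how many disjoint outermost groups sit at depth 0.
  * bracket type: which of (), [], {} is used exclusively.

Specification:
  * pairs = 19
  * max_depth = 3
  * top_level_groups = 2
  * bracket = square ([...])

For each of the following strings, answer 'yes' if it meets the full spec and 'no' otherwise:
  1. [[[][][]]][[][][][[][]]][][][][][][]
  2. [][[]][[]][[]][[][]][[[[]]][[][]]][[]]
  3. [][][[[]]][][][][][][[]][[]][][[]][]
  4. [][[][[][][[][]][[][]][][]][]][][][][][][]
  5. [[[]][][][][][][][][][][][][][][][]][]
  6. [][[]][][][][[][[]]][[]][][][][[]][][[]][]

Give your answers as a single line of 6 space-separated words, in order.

Answer: no no no no yes no

Derivation:
String 1 '[[[][][]]][[][][][[][]]][][][][][][]': depth seq [1 2 3 2 3 2 3 2 1 0 1 2 1 2 1 2 1 2 3 2 3 2 1 0 1 0 1 0 1 0 1 0 1 0 1 0]
  -> pairs=18 depth=3 groups=8 -> no
String 2 '[][[]][[]][[]][[][]][[[[]]][[][]]][[]]': depth seq [1 0 1 2 1 0 1 2 1 0 1 2 1 0 1 2 1 2 1 0 1 2 3 4 3 2 1 2 3 2 3 2 1 0 1 2 1 0]
  -> pairs=19 depth=4 groups=7 -> no
String 3 '[][][[[]]][][][][][][[]][[]][][[]][]': depth seq [1 0 1 0 1 2 3 2 1 0 1 0 1 0 1 0 1 0 1 0 1 2 1 0 1 2 1 0 1 0 1 2 1 0 1 0]
  -> pairs=18 depth=3 groups=13 -> no
String 4 '[][[][[][][[][]][[][]][][]][]][][][][][][]': depth seq [1 0 1 2 1 2 3 2 3 2 3 4 3 4 3 2 3 4 3 4 3 2 3 2 3 2 1 2 1 0 1 0 1 0 1 0 1 0 1 0 1 0]
  -> pairs=21 depth=4 groups=8 -> no
String 5 '[[[]][][][][][][][][][][][][][][][]][]': depth seq [1 2 3 2 1 2 1 2 1 2 1 2 1 2 1 2 1 2 1 2 1 2 1 2 1 2 1 2 1 2 1 2 1 2 1 0 1 0]
  -> pairs=19 depth=3 groups=2 -> yes
String 6 '[][[]][][][][[][[]]][[]][][][][[]][][[]][]': depth seq [1 0 1 2 1 0 1 0 1 0 1 0 1 2 1 2 3 2 1 0 1 2 1 0 1 0 1 0 1 0 1 2 1 0 1 0 1 2 1 0 1 0]
  -> pairs=21 depth=3 groups=14 -> no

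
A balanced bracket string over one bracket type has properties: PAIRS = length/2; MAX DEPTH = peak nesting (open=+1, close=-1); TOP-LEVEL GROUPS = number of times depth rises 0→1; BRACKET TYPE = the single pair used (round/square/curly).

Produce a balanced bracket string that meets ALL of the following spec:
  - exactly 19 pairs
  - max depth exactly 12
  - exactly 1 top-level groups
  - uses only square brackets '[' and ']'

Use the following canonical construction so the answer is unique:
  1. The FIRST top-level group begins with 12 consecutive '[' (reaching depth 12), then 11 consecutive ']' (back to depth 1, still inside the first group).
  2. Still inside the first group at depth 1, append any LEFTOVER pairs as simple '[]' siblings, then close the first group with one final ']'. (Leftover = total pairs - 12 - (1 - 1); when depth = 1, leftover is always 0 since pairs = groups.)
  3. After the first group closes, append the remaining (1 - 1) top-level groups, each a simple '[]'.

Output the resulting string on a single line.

Spec: pairs=19 depth=12 groups=1
Leftover pairs = 19 - 12 - (1-1) = 7
First group: deep chain of depth 12 + 7 sibling pairs
Remaining 0 groups: simple '[]' each

Answer: [[[[[[[[[[[[]]]]]]]]]]][][][][][][][]]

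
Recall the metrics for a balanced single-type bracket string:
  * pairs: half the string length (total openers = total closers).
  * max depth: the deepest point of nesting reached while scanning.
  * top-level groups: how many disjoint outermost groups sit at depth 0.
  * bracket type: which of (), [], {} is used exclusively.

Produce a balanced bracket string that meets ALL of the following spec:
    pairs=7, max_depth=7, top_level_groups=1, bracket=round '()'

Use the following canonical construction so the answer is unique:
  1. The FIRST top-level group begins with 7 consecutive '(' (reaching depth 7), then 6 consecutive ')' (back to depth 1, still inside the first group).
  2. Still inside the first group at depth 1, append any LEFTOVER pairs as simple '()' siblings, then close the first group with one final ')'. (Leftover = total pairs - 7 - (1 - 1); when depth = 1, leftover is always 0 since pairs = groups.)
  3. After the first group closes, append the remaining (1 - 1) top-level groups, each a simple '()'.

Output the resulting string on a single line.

Spec: pairs=7 depth=7 groups=1
Leftover pairs = 7 - 7 - (1-1) = 0
First group: deep chain of depth 7 + 0 sibling pairs
Remaining 0 groups: simple '()' each

Answer: ((((((()))))))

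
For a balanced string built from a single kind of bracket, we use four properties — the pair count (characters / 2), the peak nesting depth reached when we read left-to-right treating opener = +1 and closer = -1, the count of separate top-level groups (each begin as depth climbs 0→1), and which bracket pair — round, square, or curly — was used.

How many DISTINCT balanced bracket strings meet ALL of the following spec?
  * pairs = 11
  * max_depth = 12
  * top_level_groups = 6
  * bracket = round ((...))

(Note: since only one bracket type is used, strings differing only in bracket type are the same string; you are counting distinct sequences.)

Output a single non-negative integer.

Spec: pairs=11 depth=12 groups=6
Count(depth <= 12) = 1638
Count(depth <= 11) = 1638
Count(depth == 12) = 1638 - 1638 = 0

Answer: 0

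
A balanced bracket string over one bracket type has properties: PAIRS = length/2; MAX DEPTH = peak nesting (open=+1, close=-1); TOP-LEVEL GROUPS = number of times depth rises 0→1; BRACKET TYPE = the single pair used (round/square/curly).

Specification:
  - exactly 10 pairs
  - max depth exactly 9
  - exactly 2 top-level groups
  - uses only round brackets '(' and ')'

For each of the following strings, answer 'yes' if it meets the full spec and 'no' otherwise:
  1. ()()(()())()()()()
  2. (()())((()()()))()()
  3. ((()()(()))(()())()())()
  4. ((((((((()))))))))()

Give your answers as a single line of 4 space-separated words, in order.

String 1 '()()(()())()()()()': depth seq [1 0 1 0 1 2 1 2 1 0 1 0 1 0 1 0 1 0]
  -> pairs=9 depth=2 groups=7 -> no
String 2 '(()())((()()()))()()': depth seq [1 2 1 2 1 0 1 2 3 2 3 2 3 2 1 0 1 0 1 0]
  -> pairs=10 depth=3 groups=4 -> no
String 3 '((()()(()))(()())()())()': depth seq [1 2 3 2 3 2 3 4 3 2 1 2 3 2 3 2 1 2 1 2 1 0 1 0]
  -> pairs=12 depth=4 groups=2 -> no
String 4 '((((((((()))))))))()': depth seq [1 2 3 4 5 6 7 8 9 8 7 6 5 4 3 2 1 0 1 0]
  -> pairs=10 depth=9 groups=2 -> yes

Answer: no no no yes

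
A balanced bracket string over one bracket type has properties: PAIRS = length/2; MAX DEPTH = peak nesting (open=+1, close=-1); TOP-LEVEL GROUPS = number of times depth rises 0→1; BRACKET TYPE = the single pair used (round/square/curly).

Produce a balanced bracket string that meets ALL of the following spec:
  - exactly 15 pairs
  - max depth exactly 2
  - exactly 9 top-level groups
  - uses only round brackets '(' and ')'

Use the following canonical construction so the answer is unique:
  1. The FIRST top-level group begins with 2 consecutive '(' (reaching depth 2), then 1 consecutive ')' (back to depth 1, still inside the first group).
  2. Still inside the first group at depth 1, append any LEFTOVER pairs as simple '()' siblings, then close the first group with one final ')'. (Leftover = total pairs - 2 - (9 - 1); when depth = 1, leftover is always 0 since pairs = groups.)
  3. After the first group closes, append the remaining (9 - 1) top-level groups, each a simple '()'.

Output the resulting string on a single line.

Answer: (()()()()()())()()()()()()()()

Derivation:
Spec: pairs=15 depth=2 groups=9
Leftover pairs = 15 - 2 - (9-1) = 5
First group: deep chain of depth 2 + 5 sibling pairs
Remaining 8 groups: simple '()' each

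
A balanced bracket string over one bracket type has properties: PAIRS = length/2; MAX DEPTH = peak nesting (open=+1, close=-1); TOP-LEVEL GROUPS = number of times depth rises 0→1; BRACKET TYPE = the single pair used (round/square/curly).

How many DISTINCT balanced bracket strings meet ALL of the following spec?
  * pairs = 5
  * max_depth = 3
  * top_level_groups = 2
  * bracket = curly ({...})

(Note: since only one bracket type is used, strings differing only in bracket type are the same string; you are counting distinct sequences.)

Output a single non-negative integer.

Answer: 8

Derivation:
Spec: pairs=5 depth=3 groups=2
Count(depth <= 3) = 12
Count(depth <= 2) = 4
Count(depth == 3) = 12 - 4 = 8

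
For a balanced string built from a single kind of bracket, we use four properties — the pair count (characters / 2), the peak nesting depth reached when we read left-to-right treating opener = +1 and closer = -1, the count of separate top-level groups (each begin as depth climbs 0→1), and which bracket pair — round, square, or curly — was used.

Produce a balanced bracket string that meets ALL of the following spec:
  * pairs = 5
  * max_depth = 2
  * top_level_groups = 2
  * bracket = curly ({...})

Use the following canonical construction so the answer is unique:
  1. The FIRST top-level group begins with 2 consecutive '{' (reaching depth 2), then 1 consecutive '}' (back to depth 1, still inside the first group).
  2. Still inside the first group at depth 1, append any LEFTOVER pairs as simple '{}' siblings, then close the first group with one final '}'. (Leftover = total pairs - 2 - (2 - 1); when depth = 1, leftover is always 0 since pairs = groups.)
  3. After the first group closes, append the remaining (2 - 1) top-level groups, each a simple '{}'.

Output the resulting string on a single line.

Spec: pairs=5 depth=2 groups=2
Leftover pairs = 5 - 2 - (2-1) = 2
First group: deep chain of depth 2 + 2 sibling pairs
Remaining 1 groups: simple '{}' each

Answer: {{}{}{}}{}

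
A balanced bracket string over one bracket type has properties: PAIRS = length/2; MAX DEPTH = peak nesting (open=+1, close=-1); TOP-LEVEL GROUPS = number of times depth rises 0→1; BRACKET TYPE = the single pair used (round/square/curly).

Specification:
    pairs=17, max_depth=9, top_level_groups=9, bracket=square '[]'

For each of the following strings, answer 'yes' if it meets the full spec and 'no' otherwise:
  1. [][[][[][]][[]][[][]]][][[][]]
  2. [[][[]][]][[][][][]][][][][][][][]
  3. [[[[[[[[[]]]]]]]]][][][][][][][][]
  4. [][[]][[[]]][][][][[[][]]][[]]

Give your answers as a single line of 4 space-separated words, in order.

Answer: no no yes no

Derivation:
String 1 '[][[][[][]][[]][[][]]][][[][]]': depth seq [1 0 1 2 1 2 3 2 3 2 1 2 3 2 1 2 3 2 3 2 1 0 1 0 1 2 1 2 1 0]
  -> pairs=15 depth=3 groups=4 -> no
String 2 '[[][[]][]][[][][][]][][][][][][][]': depth seq [1 2 1 2 3 2 1 2 1 0 1 2 1 2 1 2 1 2 1 0 1 0 1 0 1 0 1 0 1 0 1 0 1 0]
  -> pairs=17 depth=3 groups=9 -> no
String 3 '[[[[[[[[[]]]]]]]]][][][][][][][][]': depth seq [1 2 3 4 5 6 7 8 9 8 7 6 5 4 3 2 1 0 1 0 1 0 1 0 1 0 1 0 1 0 1 0 1 0]
  -> pairs=17 depth=9 groups=9 -> yes
String 4 '[][[]][[[]]][][][][[[][]]][[]]': depth seq [1 0 1 2 1 0 1 2 3 2 1 0 1 0 1 0 1 0 1 2 3 2 3 2 1 0 1 2 1 0]
  -> pairs=15 depth=3 groups=8 -> no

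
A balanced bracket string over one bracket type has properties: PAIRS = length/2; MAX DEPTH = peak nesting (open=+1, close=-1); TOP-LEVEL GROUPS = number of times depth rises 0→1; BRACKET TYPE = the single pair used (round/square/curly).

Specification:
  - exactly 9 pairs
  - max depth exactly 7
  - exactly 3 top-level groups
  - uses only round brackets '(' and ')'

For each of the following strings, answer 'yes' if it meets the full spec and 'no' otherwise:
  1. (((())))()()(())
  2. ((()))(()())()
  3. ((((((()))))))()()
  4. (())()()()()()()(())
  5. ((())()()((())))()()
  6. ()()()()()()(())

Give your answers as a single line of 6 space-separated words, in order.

Answer: no no yes no no no

Derivation:
String 1 '(((())))()()(())': depth seq [1 2 3 4 3 2 1 0 1 0 1 0 1 2 1 0]
  -> pairs=8 depth=4 groups=4 -> no
String 2 '((()))(()())()': depth seq [1 2 3 2 1 0 1 2 1 2 1 0 1 0]
  -> pairs=7 depth=3 groups=3 -> no
String 3 '((((((()))))))()()': depth seq [1 2 3 4 5 6 7 6 5 4 3 2 1 0 1 0 1 0]
  -> pairs=9 depth=7 groups=3 -> yes
String 4 '(())()()()()()()(())': depth seq [1 2 1 0 1 0 1 0 1 0 1 0 1 0 1 0 1 2 1 0]
  -> pairs=10 depth=2 groups=8 -> no
String 5 '((())()()((())))()()': depth seq [1 2 3 2 1 2 1 2 1 2 3 4 3 2 1 0 1 0 1 0]
  -> pairs=10 depth=4 groups=3 -> no
String 6 '()()()()()()(())': depth seq [1 0 1 0 1 0 1 0 1 0 1 0 1 2 1 0]
  -> pairs=8 depth=2 groups=7 -> no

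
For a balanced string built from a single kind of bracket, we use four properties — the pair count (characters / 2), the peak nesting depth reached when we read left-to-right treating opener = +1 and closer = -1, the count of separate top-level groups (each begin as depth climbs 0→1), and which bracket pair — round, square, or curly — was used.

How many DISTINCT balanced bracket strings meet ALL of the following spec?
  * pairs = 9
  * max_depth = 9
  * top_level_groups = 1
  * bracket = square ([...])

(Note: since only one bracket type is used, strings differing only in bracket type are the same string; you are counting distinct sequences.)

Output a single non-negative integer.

Spec: pairs=9 depth=9 groups=1
Count(depth <= 9) = 1430
Count(depth <= 8) = 1429
Count(depth == 9) = 1430 - 1429 = 1

Answer: 1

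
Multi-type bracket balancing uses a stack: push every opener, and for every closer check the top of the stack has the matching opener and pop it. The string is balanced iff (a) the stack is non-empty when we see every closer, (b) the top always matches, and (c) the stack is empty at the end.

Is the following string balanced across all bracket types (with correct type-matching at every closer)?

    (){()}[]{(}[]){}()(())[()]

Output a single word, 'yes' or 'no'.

pos 0: push '('; stack = (
pos 1: ')' matches '('; pop; stack = (empty)
pos 2: push '{'; stack = {
pos 3: push '('; stack = {(
pos 4: ')' matches '('; pop; stack = {
pos 5: '}' matches '{'; pop; stack = (empty)
pos 6: push '['; stack = [
pos 7: ']' matches '['; pop; stack = (empty)
pos 8: push '{'; stack = {
pos 9: push '('; stack = {(
pos 10: saw closer '}' but top of stack is '(' (expected ')') → INVALID
Verdict: type mismatch at position 10: '}' closes '(' → no

Answer: no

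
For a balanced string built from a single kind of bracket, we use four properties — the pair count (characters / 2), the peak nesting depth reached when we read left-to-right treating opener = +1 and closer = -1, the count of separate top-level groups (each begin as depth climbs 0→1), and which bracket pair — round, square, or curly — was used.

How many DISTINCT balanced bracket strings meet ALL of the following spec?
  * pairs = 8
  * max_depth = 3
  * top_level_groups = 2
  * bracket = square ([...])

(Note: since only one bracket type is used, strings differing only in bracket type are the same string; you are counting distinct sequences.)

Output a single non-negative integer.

Answer: 137

Derivation:
Spec: pairs=8 depth=3 groups=2
Count(depth <= 3) = 144
Count(depth <= 2) = 7
Count(depth == 3) = 144 - 7 = 137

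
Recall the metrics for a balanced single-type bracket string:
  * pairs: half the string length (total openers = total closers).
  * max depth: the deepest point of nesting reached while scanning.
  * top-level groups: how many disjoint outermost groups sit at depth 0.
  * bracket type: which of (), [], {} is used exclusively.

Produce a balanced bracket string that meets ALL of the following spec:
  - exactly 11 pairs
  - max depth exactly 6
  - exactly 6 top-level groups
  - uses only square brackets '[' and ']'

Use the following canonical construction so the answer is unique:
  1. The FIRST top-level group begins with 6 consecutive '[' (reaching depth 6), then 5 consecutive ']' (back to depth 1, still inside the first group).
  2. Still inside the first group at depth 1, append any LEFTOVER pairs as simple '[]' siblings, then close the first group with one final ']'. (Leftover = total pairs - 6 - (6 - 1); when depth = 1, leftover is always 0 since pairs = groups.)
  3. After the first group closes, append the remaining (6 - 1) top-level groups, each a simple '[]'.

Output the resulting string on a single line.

Answer: [[[[[[]]]]]][][][][][]

Derivation:
Spec: pairs=11 depth=6 groups=6
Leftover pairs = 11 - 6 - (6-1) = 0
First group: deep chain of depth 6 + 0 sibling pairs
Remaining 5 groups: simple '[]' each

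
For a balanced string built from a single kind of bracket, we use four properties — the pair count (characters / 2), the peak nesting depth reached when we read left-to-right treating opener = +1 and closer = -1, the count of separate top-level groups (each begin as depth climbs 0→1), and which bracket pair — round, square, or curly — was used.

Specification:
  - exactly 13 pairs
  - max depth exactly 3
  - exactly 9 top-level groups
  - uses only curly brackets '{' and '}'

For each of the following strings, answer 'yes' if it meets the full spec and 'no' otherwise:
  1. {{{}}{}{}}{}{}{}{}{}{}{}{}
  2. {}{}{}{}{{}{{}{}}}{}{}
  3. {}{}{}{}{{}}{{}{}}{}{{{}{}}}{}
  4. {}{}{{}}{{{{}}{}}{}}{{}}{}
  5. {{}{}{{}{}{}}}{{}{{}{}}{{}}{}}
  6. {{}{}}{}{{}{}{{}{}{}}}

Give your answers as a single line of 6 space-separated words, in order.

Answer: yes no no no no no

Derivation:
String 1 '{{{}}{}{}}{}{}{}{}{}{}{}{}': depth seq [1 2 3 2 1 2 1 2 1 0 1 0 1 0 1 0 1 0 1 0 1 0 1 0 1 0]
  -> pairs=13 depth=3 groups=9 -> yes
String 2 '{}{}{}{}{{}{{}{}}}{}{}': depth seq [1 0 1 0 1 0 1 0 1 2 1 2 3 2 3 2 1 0 1 0 1 0]
  -> pairs=11 depth=3 groups=7 -> no
String 3 '{}{}{}{}{{}}{{}{}}{}{{{}{}}}{}': depth seq [1 0 1 0 1 0 1 0 1 2 1 0 1 2 1 2 1 0 1 0 1 2 3 2 3 2 1 0 1 0]
  -> pairs=15 depth=3 groups=9 -> no
String 4 '{}{}{{}}{{{{}}{}}{}}{{}}{}': depth seq [1 0 1 0 1 2 1 0 1 2 3 4 3 2 3 2 1 2 1 0 1 2 1 0 1 0]
  -> pairs=13 depth=4 groups=6 -> no
String 5 '{{}{}{{}{}{}}}{{}{{}{}}{{}}{}}': depth seq [1 2 1 2 1 2 3 2 3 2 3 2 1 0 1 2 1 2 3 2 3 2 1 2 3 2 1 2 1 0]
  -> pairs=15 depth=3 groups=2 -> no
String 6 '{{}{}}{}{{}{}{{}{}{}}}': depth seq [1 2 1 2 1 0 1 0 1 2 1 2 1 2 3 2 3 2 3 2 1 0]
  -> pairs=11 depth=3 groups=3 -> no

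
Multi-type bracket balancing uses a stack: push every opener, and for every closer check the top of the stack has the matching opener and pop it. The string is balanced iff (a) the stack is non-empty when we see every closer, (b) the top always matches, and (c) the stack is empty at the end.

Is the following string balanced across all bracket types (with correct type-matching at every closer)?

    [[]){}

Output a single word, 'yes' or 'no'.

Answer: no

Derivation:
pos 0: push '['; stack = [
pos 1: push '['; stack = [[
pos 2: ']' matches '['; pop; stack = [
pos 3: saw closer ')' but top of stack is '[' (expected ']') → INVALID
Verdict: type mismatch at position 3: ')' closes '[' → no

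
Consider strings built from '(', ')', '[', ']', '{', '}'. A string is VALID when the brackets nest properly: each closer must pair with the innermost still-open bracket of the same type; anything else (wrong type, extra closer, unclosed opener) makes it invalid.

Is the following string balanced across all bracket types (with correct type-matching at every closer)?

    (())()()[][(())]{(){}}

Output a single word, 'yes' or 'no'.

pos 0: push '('; stack = (
pos 1: push '('; stack = ((
pos 2: ')' matches '('; pop; stack = (
pos 3: ')' matches '('; pop; stack = (empty)
pos 4: push '('; stack = (
pos 5: ')' matches '('; pop; stack = (empty)
pos 6: push '('; stack = (
pos 7: ')' matches '('; pop; stack = (empty)
pos 8: push '['; stack = [
pos 9: ']' matches '['; pop; stack = (empty)
pos 10: push '['; stack = [
pos 11: push '('; stack = [(
pos 12: push '('; stack = [((
pos 13: ')' matches '('; pop; stack = [(
pos 14: ')' matches '('; pop; stack = [
pos 15: ']' matches '['; pop; stack = (empty)
pos 16: push '{'; stack = {
pos 17: push '('; stack = {(
pos 18: ')' matches '('; pop; stack = {
pos 19: push '{'; stack = {{
pos 20: '}' matches '{'; pop; stack = {
pos 21: '}' matches '{'; pop; stack = (empty)
end: stack empty → VALID
Verdict: properly nested → yes

Answer: yes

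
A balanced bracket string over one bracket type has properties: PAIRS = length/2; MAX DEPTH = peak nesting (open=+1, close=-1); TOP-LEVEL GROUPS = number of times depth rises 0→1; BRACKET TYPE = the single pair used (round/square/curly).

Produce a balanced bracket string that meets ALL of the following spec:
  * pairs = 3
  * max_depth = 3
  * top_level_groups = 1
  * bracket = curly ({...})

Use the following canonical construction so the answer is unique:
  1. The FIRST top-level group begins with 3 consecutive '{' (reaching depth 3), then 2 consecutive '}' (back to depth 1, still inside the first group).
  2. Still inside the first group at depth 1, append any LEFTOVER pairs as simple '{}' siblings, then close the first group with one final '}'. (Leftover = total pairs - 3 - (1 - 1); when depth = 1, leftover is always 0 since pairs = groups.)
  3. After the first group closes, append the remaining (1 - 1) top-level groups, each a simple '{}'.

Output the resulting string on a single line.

Spec: pairs=3 depth=3 groups=1
Leftover pairs = 3 - 3 - (1-1) = 0
First group: deep chain of depth 3 + 0 sibling pairs
Remaining 0 groups: simple '{}' each

Answer: {{{}}}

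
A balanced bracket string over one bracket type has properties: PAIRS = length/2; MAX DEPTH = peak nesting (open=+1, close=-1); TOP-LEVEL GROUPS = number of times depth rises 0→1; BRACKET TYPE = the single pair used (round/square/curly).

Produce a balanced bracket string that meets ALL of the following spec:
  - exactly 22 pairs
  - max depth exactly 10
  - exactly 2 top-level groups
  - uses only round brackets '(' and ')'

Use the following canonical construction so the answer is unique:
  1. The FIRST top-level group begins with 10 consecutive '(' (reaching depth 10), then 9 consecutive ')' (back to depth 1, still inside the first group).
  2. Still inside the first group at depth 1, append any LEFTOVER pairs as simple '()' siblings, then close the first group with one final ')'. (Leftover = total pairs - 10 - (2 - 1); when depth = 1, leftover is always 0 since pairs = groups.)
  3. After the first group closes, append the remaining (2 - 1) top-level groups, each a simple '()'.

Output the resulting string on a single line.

Answer: (((((((((()))))))))()()()()()()()()()()())()

Derivation:
Spec: pairs=22 depth=10 groups=2
Leftover pairs = 22 - 10 - (2-1) = 11
First group: deep chain of depth 10 + 11 sibling pairs
Remaining 1 groups: simple '()' each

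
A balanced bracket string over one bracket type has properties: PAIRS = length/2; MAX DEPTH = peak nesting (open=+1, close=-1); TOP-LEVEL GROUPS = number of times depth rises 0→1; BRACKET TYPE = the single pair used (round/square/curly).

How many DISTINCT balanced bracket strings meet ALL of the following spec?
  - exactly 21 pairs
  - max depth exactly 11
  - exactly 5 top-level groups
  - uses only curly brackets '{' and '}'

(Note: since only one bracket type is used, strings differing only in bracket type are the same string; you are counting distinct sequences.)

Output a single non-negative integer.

Answer: 4931955

Derivation:
Spec: pairs=21 depth=11 groups=5
Count(depth <= 11) = 1738637940
Count(depth <= 10) = 1733705985
Count(depth == 11) = 1738637940 - 1733705985 = 4931955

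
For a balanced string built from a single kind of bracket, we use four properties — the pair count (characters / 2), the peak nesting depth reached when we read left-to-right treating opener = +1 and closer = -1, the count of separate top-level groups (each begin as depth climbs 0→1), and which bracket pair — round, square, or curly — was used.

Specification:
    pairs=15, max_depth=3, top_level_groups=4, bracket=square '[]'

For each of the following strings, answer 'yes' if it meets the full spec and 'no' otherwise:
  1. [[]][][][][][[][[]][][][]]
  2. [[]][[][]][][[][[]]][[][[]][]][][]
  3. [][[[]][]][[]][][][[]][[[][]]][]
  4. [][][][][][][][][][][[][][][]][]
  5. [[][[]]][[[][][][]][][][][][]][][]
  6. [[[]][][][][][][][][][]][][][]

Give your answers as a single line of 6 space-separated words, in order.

Answer: no no no no no yes

Derivation:
String 1 '[[]][][][][][[][[]][][][]]': depth seq [1 2 1 0 1 0 1 0 1 0 1 0 1 2 1 2 3 2 1 2 1 2 1 2 1 0]
  -> pairs=13 depth=3 groups=6 -> no
String 2 '[[]][[][]][][[][[]]][[][[]][]][][]': depth seq [1 2 1 0 1 2 1 2 1 0 1 0 1 2 1 2 3 2 1 0 1 2 1 2 3 2 1 2 1 0 1 0 1 0]
  -> pairs=17 depth=3 groups=7 -> no
String 3 '[][[[]][]][[]][][][[]][[[][]]][]': depth seq [1 0 1 2 3 2 1 2 1 0 1 2 1 0 1 0 1 0 1 2 1 0 1 2 3 2 3 2 1 0 1 0]
  -> pairs=16 depth=3 groups=8 -> no
String 4 '[][][][][][][][][][][[][][][]][]': depth seq [1 0 1 0 1 0 1 0 1 0 1 0 1 0 1 0 1 0 1 0 1 2 1 2 1 2 1 2 1 0 1 0]
  -> pairs=16 depth=2 groups=12 -> no
String 5 '[[][[]]][[[][][][]][][][][][]][][]': depth seq [1 2 1 2 3 2 1 0 1 2 3 2 3 2 3 2 3 2 1 2 1 2 1 2 1 2 1 2 1 0 1 0 1 0]
  -> pairs=17 depth=3 groups=4 -> no
String 6 '[[[]][][][][][][][][][]][][][]': depth seq [1 2 3 2 1 2 1 2 1 2 1 2 1 2 1 2 1 2 1 2 1 2 1 0 1 0 1 0 1 0]
  -> pairs=15 depth=3 groups=4 -> yes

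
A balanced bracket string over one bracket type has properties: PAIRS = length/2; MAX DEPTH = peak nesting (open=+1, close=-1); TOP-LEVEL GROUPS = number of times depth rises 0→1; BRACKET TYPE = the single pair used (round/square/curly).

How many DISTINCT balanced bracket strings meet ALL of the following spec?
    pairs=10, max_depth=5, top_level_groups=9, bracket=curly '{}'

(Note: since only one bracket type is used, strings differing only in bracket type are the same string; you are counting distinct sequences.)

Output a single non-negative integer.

Answer: 0

Derivation:
Spec: pairs=10 depth=5 groups=9
Count(depth <= 5) = 9
Count(depth <= 4) = 9
Count(depth == 5) = 9 - 9 = 0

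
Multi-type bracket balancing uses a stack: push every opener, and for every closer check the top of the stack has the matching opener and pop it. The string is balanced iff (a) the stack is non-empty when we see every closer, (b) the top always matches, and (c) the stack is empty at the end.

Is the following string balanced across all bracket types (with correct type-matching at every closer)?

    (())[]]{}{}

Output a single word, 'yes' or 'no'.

Answer: no

Derivation:
pos 0: push '('; stack = (
pos 1: push '('; stack = ((
pos 2: ')' matches '('; pop; stack = (
pos 3: ')' matches '('; pop; stack = (empty)
pos 4: push '['; stack = [
pos 5: ']' matches '['; pop; stack = (empty)
pos 6: saw closer ']' but stack is empty → INVALID
Verdict: unmatched closer ']' at position 6 → no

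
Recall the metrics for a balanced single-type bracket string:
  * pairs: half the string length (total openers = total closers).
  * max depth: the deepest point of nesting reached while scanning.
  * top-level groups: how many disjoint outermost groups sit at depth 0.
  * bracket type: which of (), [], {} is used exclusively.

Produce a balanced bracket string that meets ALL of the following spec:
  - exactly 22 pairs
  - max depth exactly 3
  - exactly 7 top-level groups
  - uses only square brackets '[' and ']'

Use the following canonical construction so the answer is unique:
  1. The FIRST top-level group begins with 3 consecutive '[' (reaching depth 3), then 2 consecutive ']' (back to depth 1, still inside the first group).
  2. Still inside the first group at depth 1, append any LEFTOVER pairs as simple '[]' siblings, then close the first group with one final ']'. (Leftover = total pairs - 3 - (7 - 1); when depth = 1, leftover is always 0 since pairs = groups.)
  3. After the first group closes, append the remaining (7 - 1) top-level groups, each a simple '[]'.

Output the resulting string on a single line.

Answer: [[[]][][][][][][][][][][][][][]][][][][][][]

Derivation:
Spec: pairs=22 depth=3 groups=7
Leftover pairs = 22 - 3 - (7-1) = 13
First group: deep chain of depth 3 + 13 sibling pairs
Remaining 6 groups: simple '[]' each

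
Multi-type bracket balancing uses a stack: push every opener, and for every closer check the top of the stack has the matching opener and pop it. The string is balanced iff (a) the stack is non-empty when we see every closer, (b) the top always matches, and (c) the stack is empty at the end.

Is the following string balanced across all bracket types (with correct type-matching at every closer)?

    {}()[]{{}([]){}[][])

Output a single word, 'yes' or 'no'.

pos 0: push '{'; stack = {
pos 1: '}' matches '{'; pop; stack = (empty)
pos 2: push '('; stack = (
pos 3: ')' matches '('; pop; stack = (empty)
pos 4: push '['; stack = [
pos 5: ']' matches '['; pop; stack = (empty)
pos 6: push '{'; stack = {
pos 7: push '{'; stack = {{
pos 8: '}' matches '{'; pop; stack = {
pos 9: push '('; stack = {(
pos 10: push '['; stack = {([
pos 11: ']' matches '['; pop; stack = {(
pos 12: ')' matches '('; pop; stack = {
pos 13: push '{'; stack = {{
pos 14: '}' matches '{'; pop; stack = {
pos 15: push '['; stack = {[
pos 16: ']' matches '['; pop; stack = {
pos 17: push '['; stack = {[
pos 18: ']' matches '['; pop; stack = {
pos 19: saw closer ')' but top of stack is '{' (expected '}') → INVALID
Verdict: type mismatch at position 19: ')' closes '{' → no

Answer: no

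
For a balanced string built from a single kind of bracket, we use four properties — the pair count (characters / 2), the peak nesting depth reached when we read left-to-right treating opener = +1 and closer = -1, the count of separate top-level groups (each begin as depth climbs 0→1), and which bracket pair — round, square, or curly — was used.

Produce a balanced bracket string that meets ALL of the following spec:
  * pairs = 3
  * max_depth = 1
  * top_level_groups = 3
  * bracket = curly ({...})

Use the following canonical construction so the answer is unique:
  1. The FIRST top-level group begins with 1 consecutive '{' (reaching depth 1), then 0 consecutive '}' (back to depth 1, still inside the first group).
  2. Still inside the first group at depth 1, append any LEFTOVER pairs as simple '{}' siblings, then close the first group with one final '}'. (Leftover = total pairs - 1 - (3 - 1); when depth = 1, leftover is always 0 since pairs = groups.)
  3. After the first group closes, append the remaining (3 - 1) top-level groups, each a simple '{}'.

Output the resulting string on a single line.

Answer: {}{}{}

Derivation:
Spec: pairs=3 depth=1 groups=3
Leftover pairs = 3 - 1 - (3-1) = 0
First group: deep chain of depth 1 + 0 sibling pairs
Remaining 2 groups: simple '{}' each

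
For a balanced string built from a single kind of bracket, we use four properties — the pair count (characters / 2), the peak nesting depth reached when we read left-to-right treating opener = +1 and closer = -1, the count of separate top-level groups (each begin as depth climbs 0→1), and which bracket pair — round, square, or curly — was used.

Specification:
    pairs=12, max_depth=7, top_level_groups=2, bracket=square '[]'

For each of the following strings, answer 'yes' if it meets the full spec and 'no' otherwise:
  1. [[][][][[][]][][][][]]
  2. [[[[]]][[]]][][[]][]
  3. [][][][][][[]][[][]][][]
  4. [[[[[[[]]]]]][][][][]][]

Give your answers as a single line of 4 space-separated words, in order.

String 1 '[[][][][[][]][][][][]]': depth seq [1 2 1 2 1 2 1 2 3 2 3 2 1 2 1 2 1 2 1 2 1 0]
  -> pairs=11 depth=3 groups=1 -> no
String 2 '[[[[]]][[]]][][[]][]': depth seq [1 2 3 4 3 2 1 2 3 2 1 0 1 0 1 2 1 0 1 0]
  -> pairs=10 depth=4 groups=4 -> no
String 3 '[][][][][][[]][[][]][][]': depth seq [1 0 1 0 1 0 1 0 1 0 1 2 1 0 1 2 1 2 1 0 1 0 1 0]
  -> pairs=12 depth=2 groups=9 -> no
String 4 '[[[[[[[]]]]]][][][][]][]': depth seq [1 2 3 4 5 6 7 6 5 4 3 2 1 2 1 2 1 2 1 2 1 0 1 0]
  -> pairs=12 depth=7 groups=2 -> yes

Answer: no no no yes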